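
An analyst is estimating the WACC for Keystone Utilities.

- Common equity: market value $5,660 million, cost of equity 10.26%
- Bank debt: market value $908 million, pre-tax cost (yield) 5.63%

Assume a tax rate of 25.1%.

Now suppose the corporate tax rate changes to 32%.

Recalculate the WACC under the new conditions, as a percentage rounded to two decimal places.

9.37%

After the change:
Total capital V = 5660 + 908 = 6568.
Equity: weight = 5660/6568 = 0.8618; cost = 10.26%.
Bank debt: weight = 908/6568 = 0.1382; after-tax cost = 5.63% × (1 − 32%) = 3.8284%.
WACC = 0.8618 × 10.2600% + 0.1382 × 3.8284% = 9.3709%.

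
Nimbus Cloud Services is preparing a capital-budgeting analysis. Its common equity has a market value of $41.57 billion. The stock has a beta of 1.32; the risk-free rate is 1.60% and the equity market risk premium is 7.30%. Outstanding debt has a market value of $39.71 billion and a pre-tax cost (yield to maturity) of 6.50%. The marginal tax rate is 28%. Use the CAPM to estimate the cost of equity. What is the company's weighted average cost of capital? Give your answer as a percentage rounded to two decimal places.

8.03%

Cost of equity via CAPM: Re = 1.6% + 1.32 × 7.3% = 11.2360%.
Total capital V = 41.57 + 39.71 = 81.28.
Equity: weight = 41.57/81.28 = 0.5114; cost = 11.236%.
Debt: weight = 39.71/81.28 = 0.4886; after-tax cost = 6.5% × (1 − 28%) = 4.6800%.
WACC = 0.5114 × 11.2360% + 0.4886 × 4.6800% = 8.0330%.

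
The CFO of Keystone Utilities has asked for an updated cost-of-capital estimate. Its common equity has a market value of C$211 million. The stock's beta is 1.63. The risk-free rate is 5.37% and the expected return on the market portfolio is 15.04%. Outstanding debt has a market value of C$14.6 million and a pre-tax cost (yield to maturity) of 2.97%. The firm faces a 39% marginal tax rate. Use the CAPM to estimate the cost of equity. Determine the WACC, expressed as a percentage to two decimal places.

Market risk premium = 15.04% − 5.37% = 9.67%.
Cost of equity via CAPM: Re = 5.37% + 1.63 × 9.67% = 21.1321%.
Total capital V = 211 + 14.6 = 225.6.
Equity: weight = 211/225.6 = 0.9353; cost = 21.1321%.
Debt: weight = 14.6/225.6 = 0.0647; after-tax cost = 2.97% × (1 − 39%) = 1.8117%.
WACC = 0.9353 × 21.1321% + 0.0647 × 1.8117% = 19.8818%.

19.88%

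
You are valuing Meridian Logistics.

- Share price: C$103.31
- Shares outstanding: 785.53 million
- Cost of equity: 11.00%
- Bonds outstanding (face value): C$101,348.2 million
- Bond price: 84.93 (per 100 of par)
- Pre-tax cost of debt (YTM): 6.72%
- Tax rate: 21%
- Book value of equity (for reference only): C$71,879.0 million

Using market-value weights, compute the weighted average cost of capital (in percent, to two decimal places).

Market value of equity E = 103.31 × 785.53m = 81153.1043m. Market value of debt D = 101348.2m × 84.93/100 = 86075.02626m.
Total capital V = 81153.1043 + 86075.02626 = 167228.13056.
Equity: weight = 81153.1043/167228.13056 = 0.4853; cost = 11%.
Bonds outstanding: weight = 86075.02626/167228.13056 = 0.5147; after-tax cost = 6.72% × (1 − 21%) = 5.3088%.
WACC = 0.4853 × 11.0000% + 0.5147 × 5.3088% = 8.0706%.

8.07%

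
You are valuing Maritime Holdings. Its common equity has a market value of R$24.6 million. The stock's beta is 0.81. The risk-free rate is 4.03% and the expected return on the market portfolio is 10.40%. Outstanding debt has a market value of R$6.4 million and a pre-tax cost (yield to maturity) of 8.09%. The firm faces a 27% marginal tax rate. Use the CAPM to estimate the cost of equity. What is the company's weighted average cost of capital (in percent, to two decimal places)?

Market risk premium = 10.4% − 4.03% = 6.37%.
Cost of equity via CAPM: Re = 4.03% + 0.81 × 6.37% = 9.1897%.
Total capital V = 24.6 + 6.4 = 31.
Equity: weight = 24.6/31 = 0.7935; cost = 9.1897%.
Debt: weight = 6.4/31 = 0.2065; after-tax cost = 8.09% × (1 − 27%) = 5.9057%.
WACC = 0.7935 × 9.1897% + 0.2065 × 5.9057% = 8.5117%.

8.51%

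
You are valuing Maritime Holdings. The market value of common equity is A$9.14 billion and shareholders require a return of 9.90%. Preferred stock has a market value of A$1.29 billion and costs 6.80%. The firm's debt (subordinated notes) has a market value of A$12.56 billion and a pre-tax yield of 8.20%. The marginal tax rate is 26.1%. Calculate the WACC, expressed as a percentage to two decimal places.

7.63%

Total capital V = 9.14 + 1.29 + 12.56 = 22.99.
Equity: weight = 9.14/22.99 = 0.3976; cost = 9.9%.
Preferred: weight = 1.29/22.99 = 0.0561; cost = 6.8%.
Subordinated notes: weight = 12.56/22.99 = 0.5463; after-tax cost = 8.2% × (1 − 26.1%) = 6.0598%.
WACC = 0.3976 × 9.9000% + 0.0561 × 6.8000% + 0.5463 × 6.0598% = 7.6281%.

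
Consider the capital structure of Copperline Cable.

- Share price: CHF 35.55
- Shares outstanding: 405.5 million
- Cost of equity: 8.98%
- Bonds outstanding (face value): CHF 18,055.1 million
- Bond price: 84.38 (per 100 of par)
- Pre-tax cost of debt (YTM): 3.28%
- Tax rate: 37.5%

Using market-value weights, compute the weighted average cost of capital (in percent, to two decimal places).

Market value of equity E = 35.55 × 405.5m = 14415.525m. Market value of debt D = 18055.1m × 84.38/100 = 15234.89338m.
Total capital V = 14415.525 + 15234.89338 = 29650.41838.
Equity: weight = 14415.525/29650.41838 = 0.4862; cost = 8.98%.
Bonds outstanding: weight = 15234.89338/29650.41838 = 0.5138; after-tax cost = 3.28% × (1 − 37.5%) = 2.0500%.
WACC = 0.4862 × 8.9800% + 0.5138 × 2.0500% = 5.4192%.

5.42%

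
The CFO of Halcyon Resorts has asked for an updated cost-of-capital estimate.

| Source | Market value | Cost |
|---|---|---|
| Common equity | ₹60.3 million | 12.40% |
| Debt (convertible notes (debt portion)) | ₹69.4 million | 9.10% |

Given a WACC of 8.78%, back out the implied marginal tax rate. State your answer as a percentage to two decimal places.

Total capital V = 60.3 + 69.4 = 129.7.
Equity weight = 60.3/129.7 = 0.4649.
Convertible notes (debt portion) weight = 69.4/129.7 = 0.5351.
Equity contribution = 0.4649 × 12.4% = 5.7650%.
Debt contribution must be 8.78% − 5.7650% = 3.0150%.
0.5351 × 9.1% × (1 − T) = 3.0150%  ⇒  (1 − T) = 0.6192.
T = 38.0806%.

38.08%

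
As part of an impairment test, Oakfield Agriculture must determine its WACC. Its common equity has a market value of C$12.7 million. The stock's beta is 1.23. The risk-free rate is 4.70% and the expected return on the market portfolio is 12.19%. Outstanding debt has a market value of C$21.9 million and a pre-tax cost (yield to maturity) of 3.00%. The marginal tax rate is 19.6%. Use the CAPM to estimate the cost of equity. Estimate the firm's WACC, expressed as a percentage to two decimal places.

Market risk premium = 12.19% − 4.7% = 7.49%.
Cost of equity via CAPM: Re = 4.7% + 1.23 × 7.49% = 13.9127%.
Total capital V = 12.7 + 21.9 = 34.6.
Equity: weight = 12.7/34.6 = 0.3671; cost = 13.9127%.
Debt: weight = 21.9/34.6 = 0.6329; after-tax cost = 3% × (1 − 19.6%) = 2.4120%.
WACC = 0.3671 × 13.9127% + 0.6329 × 2.4120% = 6.6334%.

6.63%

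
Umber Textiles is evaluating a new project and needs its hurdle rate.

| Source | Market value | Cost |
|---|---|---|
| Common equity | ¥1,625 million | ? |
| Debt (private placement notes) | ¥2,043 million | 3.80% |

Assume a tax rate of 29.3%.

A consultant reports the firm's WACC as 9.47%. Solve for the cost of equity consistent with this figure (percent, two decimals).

Total capital V = 1625 + 2043 = 3668.
Equity weight = 1625/3668 = 0.4430.
Private placement notes weight = 2043/3668 = 0.5570.
Debt contribution = 0.5570 × 3.8% × (1 − 29.3%) = 1.4964%.
Required equity contribution = 9.47% − 1.4964% = 7.9736%.
Re = 7.9736% / 0.4430 = 17.9983%.

18.00%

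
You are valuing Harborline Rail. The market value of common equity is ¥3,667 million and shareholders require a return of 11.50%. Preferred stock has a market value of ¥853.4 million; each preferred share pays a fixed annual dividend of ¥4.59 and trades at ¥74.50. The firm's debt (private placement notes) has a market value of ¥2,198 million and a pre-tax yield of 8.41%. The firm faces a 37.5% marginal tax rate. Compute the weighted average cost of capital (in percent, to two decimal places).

Cost of preferred: Rp = 4.59 / 74.5 = 6.1611%.
Total capital V = 3667 + 853.4 + 2198 = 6718.4.
Equity: weight = 3667/6718.4 = 0.5458; cost = 11.5%.
Preferred: weight = 853.4/6718.4 = 0.1270; cost = 6.1611%.
Private placement notes: weight = 2198/6718.4 = 0.3272; after-tax cost = 8.41% × (1 − 37.5%) = 5.2562%.
WACC = 0.5458 × 11.5000% + 0.1270 × 6.1611% + 0.3272 × 5.2562% = 8.7791%.

8.78%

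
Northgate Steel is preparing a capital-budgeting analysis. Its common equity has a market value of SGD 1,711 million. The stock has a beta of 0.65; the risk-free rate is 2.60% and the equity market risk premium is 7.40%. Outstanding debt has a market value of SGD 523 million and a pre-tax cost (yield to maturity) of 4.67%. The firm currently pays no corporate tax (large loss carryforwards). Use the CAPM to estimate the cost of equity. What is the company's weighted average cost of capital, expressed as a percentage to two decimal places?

Cost of equity via CAPM: Re = 2.6% + 0.65 × 7.4% = 7.4100%.
Total capital V = 1711 + 523 = 2234.
Equity: weight = 1711/2234 = 0.7659; cost = 7.41%.
Debt: weight = 523/2234 = 0.2341; after-tax cost = 4.67% × (1 − 0%) = 4.6700%.
WACC = 0.7659 × 7.4100% + 0.2341 × 4.6700% = 6.7685%.

6.77%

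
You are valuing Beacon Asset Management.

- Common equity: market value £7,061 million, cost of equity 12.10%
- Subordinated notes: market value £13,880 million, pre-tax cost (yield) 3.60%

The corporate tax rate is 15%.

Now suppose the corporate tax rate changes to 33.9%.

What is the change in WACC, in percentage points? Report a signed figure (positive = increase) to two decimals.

Current WACC:
Total capital V = 7061 + 13880 = 20941.
Equity: weight = 7061/20941 = 0.3372; cost = 12.1%.
Subordinated notes: weight = 13880/20941 = 0.6628; after-tax cost = 3.6% × (1 − 15%) = 3.0600%.
WACC = 0.3372 × 12.1000% + 0.6628 × 3.0600% = 6.1082%.
After the change:
Total capital V = 7061 + 13880 = 20941.
Equity: weight = 7061/20941 = 0.3372; cost = 12.1%.
Subordinated notes: weight = 13880/20941 = 0.6628; after-tax cost = 3.6% × (1 − 33.9%) = 2.3796%.
WACC = 0.3372 × 12.1000% + 0.6628 × 2.3796% = 5.6572%.
Change in WACC = 5.6572% − 6.1082% = -0.4510 pp.

-0.45 pp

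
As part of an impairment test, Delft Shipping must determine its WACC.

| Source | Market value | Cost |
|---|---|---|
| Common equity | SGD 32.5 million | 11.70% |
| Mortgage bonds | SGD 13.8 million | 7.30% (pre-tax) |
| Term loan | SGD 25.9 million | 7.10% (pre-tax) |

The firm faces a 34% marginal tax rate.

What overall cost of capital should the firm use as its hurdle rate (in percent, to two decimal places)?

Total capital V = 32.5 + 13.8 + 25.9 = 72.2.
Equity: weight = 32.5/72.2 = 0.4501; cost = 11.7%.
Mortgage bonds: weight = 13.8/72.2 = 0.1911; after-tax cost = 7.3% × (1 − 34%) = 4.8180%.
Term loan: weight = 25.9/72.2 = 0.3587; after-tax cost = 7.1% × (1 − 34%) = 4.6860%.
WACC = 0.4501 × 11.7000% + 0.1911 × 4.8180% + 0.3587 × 4.6860% = 7.8685%.

7.87%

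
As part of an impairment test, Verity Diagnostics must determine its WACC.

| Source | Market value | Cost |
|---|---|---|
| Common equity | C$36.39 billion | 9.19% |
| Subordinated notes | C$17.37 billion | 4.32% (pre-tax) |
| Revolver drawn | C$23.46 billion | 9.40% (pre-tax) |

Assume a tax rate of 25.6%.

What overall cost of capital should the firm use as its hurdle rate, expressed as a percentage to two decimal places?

Total capital V = 36.39 + 17.37 + 23.46 = 77.22.
Equity: weight = 36.39/77.22 = 0.4713; cost = 9.19%.
Subordinated notes: weight = 17.37/77.22 = 0.2249; after-tax cost = 4.32% × (1 − 25.6%) = 3.2141%.
Revolver drawn: weight = 23.46/77.22 = 0.3038; after-tax cost = 9.4% × (1 − 25.6%) = 6.9936%.
WACC = 0.4713 × 9.1900% + 0.2249 × 3.2141% + 0.3038 × 6.9936% = 7.1785%.

7.18%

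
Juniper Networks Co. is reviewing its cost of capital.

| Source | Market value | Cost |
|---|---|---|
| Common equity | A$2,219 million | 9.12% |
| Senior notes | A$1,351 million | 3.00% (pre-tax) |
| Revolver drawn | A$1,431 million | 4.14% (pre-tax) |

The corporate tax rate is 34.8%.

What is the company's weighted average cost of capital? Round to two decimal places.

5.35%

Total capital V = 2219 + 1351 + 1431 = 5001.
Equity: weight = 2219/5001 = 0.4437; cost = 9.12%.
Senior notes: weight = 1351/5001 = 0.2701; after-tax cost = 3% × (1 − 34.8%) = 1.9560%.
Revolver drawn: weight = 1431/5001 = 0.2861; after-tax cost = 4.14% × (1 − 34.8%) = 2.6993%.
WACC = 0.4437 × 9.1200% + 0.2701 × 1.9560% + 0.2861 × 2.6993% = 5.3474%.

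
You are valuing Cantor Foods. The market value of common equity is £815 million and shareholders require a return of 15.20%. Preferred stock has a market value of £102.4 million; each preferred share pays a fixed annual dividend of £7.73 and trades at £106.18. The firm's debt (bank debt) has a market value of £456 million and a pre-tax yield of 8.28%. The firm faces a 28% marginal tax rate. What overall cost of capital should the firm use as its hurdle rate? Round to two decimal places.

11.54%

Cost of preferred: Rp = 7.73 / 106.18 = 7.2801%.
Total capital V = 815 + 102.4 + 456 = 1373.4.
Equity: weight = 815/1373.4 = 0.5934; cost = 15.2%.
Preferred: weight = 102.4/1373.4 = 0.0746; cost = 7.2801%.
Bank debt: weight = 456/1373.4 = 0.3320; after-tax cost = 8.28% × (1 − 28%) = 5.9616%.
WACC = 0.5934 × 15.2000% + 0.0746 × 7.2801% + 0.3320 × 5.9616% = 11.5421%.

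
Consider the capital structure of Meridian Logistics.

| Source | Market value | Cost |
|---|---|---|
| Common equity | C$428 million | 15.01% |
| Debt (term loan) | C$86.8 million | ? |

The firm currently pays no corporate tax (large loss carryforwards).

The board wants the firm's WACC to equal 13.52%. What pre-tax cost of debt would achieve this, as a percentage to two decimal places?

Total capital V = 428 + 86.8 = 514.8.
Equity weight = 428/514.8 = 0.8314.
Term loan weight = 86.8/514.8 = 0.1686.
Equity contribution = 0.8314 × 15.01% = 12.4792%.
Remaining for debt = 13.52% − 12.4792% = 1.0408%.
Rd × (1 − 0%) × 0.1686 = 1.0408%  ⇒  Rd = 6.1730%.

6.17%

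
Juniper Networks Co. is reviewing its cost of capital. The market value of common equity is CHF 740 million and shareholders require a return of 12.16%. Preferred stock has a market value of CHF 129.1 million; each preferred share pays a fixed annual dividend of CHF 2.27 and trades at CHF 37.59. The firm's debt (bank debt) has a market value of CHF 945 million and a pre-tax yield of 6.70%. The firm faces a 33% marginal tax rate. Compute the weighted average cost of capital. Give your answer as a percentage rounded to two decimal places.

Cost of preferred: Rp = 2.27 / 37.59 = 6.0388%.
Total capital V = 740 + 129.1 + 945 = 1814.1.
Equity: weight = 740/1814.1 = 0.4079; cost = 12.16%.
Preferred: weight = 129.1/1814.1 = 0.0712; cost = 6.0388%.
Bank debt: weight = 945/1814.1 = 0.5209; after-tax cost = 6.7% × (1 − 33%) = 4.4890%.
WACC = 0.4079 × 12.1600% + 0.0712 × 6.0388% + 0.5209 × 4.4890% = 7.7284%.

7.73%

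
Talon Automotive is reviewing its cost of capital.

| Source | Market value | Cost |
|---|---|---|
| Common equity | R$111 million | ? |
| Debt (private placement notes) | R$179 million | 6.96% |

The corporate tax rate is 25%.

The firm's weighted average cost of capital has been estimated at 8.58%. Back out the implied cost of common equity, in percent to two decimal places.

Total capital V = 111 + 179 = 290.
Equity weight = 111/290 = 0.3828.
Private placement notes weight = 179/290 = 0.6172.
Debt contribution = 0.6172 × 6.96% × (1 − 25%) = 3.2220%.
Required equity contribution = 8.58% − 3.2220% = 5.3580%.
Re = 5.3580% / 0.3828 = 13.9984%.

14.00%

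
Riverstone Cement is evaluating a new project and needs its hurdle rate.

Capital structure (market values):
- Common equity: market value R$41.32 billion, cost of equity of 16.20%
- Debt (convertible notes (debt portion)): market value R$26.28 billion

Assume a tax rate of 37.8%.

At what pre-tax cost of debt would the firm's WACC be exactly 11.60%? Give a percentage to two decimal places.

Total capital V = 41.32 + 26.28 = 67.6.
Equity weight = 41.32/67.6 = 0.6112.
Convertible notes (debt portion) weight = 26.28/67.6 = 0.3888.
Equity contribution = 0.6112 × 16.2% = 9.9021%.
Remaining for debt = 11.6% − 9.9021% = 1.6979%.
Rd × (1 − 37.8%) × 0.3888 = 1.6979%  ⇒  Rd = 7.0216%.

7.02%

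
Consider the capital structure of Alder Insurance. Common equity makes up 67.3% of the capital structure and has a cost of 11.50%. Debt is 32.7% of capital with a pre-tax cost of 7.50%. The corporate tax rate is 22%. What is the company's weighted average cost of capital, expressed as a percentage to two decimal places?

9.65%

After-tax cost of debt = 7.5% × (1 − 22%) = 5.8500%.
WACC = 0.673 × 11.5000% + 0.327 × 5.8500% = 9.6524%.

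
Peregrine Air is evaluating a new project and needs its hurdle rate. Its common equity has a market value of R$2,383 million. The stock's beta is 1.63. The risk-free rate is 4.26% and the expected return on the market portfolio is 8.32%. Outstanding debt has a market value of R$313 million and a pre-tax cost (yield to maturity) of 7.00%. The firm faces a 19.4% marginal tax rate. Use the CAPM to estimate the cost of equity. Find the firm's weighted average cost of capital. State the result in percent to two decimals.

10.27%

Market risk premium = 8.32% − 4.26% = 4.06%.
Cost of equity via CAPM: Re = 4.26% + 1.63 × 4.06% = 10.8778%.
Total capital V = 2383 + 313 = 2696.
Equity: weight = 2383/2696 = 0.8839; cost = 10.8778%.
Debt: weight = 313/2696 = 0.1161; after-tax cost = 7% × (1 − 19.4%) = 5.6420%.
WACC = 0.8839 × 10.8778% + 0.1161 × 5.6420% = 10.2699%.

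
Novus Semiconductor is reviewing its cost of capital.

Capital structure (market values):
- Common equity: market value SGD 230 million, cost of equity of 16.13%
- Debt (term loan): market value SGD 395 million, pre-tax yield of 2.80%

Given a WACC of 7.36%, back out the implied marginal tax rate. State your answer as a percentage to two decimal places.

19.52%

Total capital V = 230 + 395 = 625.
Equity weight = 230/625 = 0.3680.
Term loan weight = 395/625 = 0.6320.
Equity contribution = 0.3680 × 16.13% = 5.9358%.
Debt contribution must be 7.36% − 5.9358% = 1.4242%.
0.6320 × 2.8% × (1 − T) = 1.4242%  ⇒  (1 − T) = 0.8048.
T = 19.5208%.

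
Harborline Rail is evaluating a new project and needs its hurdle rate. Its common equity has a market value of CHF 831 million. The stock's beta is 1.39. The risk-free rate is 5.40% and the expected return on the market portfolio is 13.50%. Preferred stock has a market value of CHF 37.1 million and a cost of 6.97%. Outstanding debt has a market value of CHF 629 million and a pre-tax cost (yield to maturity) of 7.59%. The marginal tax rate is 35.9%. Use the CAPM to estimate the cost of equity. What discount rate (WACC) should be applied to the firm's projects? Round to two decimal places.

Market risk premium = 13.5% − 5.4% = 8.1%.
Cost of equity via CAPM: Re = 5.4% + 1.39 × 8.1% = 16.6590%.
Total capital V = 831 + 37.1 + 629 = 1497.1.
Equity: weight = 831/1497.1 = 0.5551; cost = 16.659%.
Preferred: weight = 37.1/1497.1 = 0.0248; cost = 6.97%.
Debt: weight = 629/1497.1 = 0.4201; after-tax cost = 7.59% × (1 − 35.9%) = 4.8652%.
WACC = 0.5551 × 16.6590% + 0.0248 × 6.9700% + 0.4201 × 4.8652% = 11.4638%.

11.46%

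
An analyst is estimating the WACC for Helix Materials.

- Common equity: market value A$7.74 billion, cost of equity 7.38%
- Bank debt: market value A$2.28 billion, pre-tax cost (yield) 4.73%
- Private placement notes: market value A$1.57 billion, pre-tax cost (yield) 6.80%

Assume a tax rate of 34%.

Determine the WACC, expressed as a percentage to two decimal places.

Total capital V = 7.74 + 2.28 + 1.57 = 11.59.
Equity: weight = 7.74/11.59 = 0.6678; cost = 7.38%.
Bank debt: weight = 2.28/11.59 = 0.1967; after-tax cost = 4.73% × (1 − 34%) = 3.1218%.
Private placement notes: weight = 1.57/11.59 = 0.1355; after-tax cost = 6.8% × (1 − 34%) = 4.4880%.
WACC = 0.6678 × 7.3800% + 0.1967 × 3.1218% + 0.1355 × 4.4880% = 6.1506%.

6.15%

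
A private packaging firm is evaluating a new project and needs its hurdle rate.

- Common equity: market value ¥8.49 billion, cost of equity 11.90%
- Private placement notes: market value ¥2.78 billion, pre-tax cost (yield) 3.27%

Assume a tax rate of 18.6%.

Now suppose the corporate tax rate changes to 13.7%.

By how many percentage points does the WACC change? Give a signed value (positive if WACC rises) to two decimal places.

+0.04 pp

Current WACC:
Total capital V = 8.49 + 2.78 = 11.27.
Equity: weight = 8.49/11.27 = 0.7533; cost = 11.9%.
Private placement notes: weight = 2.78/11.27 = 0.2467; after-tax cost = 3.27% × (1 − 18.6%) = 2.6618%.
WACC = 0.7533 × 11.9000% + 0.2467 × 2.6618% = 9.6212%.
After the change:
Total capital V = 8.49 + 2.78 = 11.27.
Equity: weight = 8.49/11.27 = 0.7533; cost = 11.9%.
Private placement notes: weight = 2.78/11.27 = 0.2467; after-tax cost = 3.27% × (1 − 13.7%) = 2.8220%.
WACC = 0.7533 × 11.9000% + 0.2467 × 2.8220% = 9.6607%.
Change in WACC = 9.6607% − 9.6212% = 0.0395 pp.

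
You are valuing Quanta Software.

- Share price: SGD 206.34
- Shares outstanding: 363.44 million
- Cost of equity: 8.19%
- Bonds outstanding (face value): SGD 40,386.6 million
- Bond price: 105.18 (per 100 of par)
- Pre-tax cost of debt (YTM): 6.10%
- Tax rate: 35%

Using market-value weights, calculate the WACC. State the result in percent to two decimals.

Market value of equity E = 206.34 × 363.44m = 74992.2096m. Market value of debt D = 40386.6m × 105.18/100 = 42478.62588m.
Total capital V = 74992.2096 + 42478.62588 = 117470.83548.
Equity: weight = 74992.2096/117470.83548 = 0.6384; cost = 8.19%.
Bonds outstanding: weight = 42478.62588/117470.83548 = 0.3616; after-tax cost = 6.1% × (1 − 35%) = 3.9650%.
WACC = 0.6384 × 8.1900% + 0.3616 × 3.9650% = 6.6622%.

6.66%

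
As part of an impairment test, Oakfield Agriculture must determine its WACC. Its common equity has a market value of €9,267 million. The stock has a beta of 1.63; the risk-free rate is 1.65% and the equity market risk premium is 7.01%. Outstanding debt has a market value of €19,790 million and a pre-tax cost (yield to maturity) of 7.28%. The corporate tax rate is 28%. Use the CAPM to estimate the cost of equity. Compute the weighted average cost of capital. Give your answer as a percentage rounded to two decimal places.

Cost of equity via CAPM: Re = 1.65% + 1.63 × 7.01% = 13.0763%.
Total capital V = 9267 + 19790 = 29057.
Equity: weight = 9267/29057 = 0.3189; cost = 13.0763%.
Debt: weight = 19790/29057 = 0.6811; after-tax cost = 7.28% × (1 − 28%) = 5.2416%.
WACC = 0.3189 × 13.0763% + 0.6811 × 5.2416% = 7.7403%.

7.74%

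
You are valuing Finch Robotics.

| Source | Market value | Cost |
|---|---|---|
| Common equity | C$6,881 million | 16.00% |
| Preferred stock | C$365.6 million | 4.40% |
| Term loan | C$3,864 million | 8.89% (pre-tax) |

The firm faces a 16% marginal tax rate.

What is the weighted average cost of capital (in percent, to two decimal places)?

Total capital V = 6881 + 365.6 + 3864 = 11110.6.
Equity: weight = 6881/11110.6 = 0.6193; cost = 16%.
Preferred: weight = 365.6/11110.6 = 0.0329; cost = 4.4%.
Term loan: weight = 3864/11110.6 = 0.3478; after-tax cost = 8.89% × (1 − 16%) = 7.4676%.
WACC = 0.6193 × 16.0000% + 0.0329 × 4.4000% + 0.3478 × 7.4676% = 12.6509%.

12.65%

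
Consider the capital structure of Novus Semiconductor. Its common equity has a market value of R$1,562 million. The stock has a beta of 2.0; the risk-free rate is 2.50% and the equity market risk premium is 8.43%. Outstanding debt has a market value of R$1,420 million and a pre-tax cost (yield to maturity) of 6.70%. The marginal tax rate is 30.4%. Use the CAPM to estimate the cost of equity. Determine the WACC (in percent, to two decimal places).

12.36%

Cost of equity via CAPM: Re = 2.5% + 2.0 × 8.43% = 19.3600%.
Total capital V = 1562 + 1420 = 2982.
Equity: weight = 1562/2982 = 0.5238; cost = 19.36%.
Debt: weight = 1420/2982 = 0.4762; after-tax cost = 6.7% × (1 − 30.4%) = 4.6632%.
WACC = 0.5238 × 19.3600% + 0.4762 × 4.6632% = 12.3615%.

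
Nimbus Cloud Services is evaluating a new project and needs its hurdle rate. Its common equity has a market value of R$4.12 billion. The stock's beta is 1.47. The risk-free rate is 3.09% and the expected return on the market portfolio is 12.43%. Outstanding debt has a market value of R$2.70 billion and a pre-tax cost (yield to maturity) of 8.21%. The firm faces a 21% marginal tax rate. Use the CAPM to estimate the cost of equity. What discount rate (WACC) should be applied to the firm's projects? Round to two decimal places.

12.73%

Market risk premium = 12.43% − 3.09% = 9.34%.
Cost of equity via CAPM: Re = 3.09% + 1.47 × 9.34% = 16.8198%.
Total capital V = 4.12 + 2.7 = 6.82.
Equity: weight = 4.12/6.82 = 0.6041; cost = 16.8198%.
Debt: weight = 2.7/6.82 = 0.3959; after-tax cost = 8.21% × (1 − 21%) = 6.4859%.
WACC = 0.6041 × 16.8198% + 0.3959 × 6.4859% = 12.7287%.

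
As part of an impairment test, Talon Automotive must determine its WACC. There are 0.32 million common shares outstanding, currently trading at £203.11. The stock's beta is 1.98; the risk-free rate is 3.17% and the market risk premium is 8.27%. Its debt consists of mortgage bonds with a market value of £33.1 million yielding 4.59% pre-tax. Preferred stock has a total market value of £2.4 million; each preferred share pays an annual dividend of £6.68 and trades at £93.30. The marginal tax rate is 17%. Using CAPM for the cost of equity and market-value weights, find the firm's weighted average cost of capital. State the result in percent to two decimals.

Cost of equity via CAPM: Re = 3.17% + 1.98 × 8.27% = 19.5446%.
Cost of preferred: Rp = 6.68 / 93.3 = 7.1597%.
Market value of equity E = 203.11 × 0.32m = 64.9952m.
Total capital V = 64.9952 + 2.4 + 33.1 = 100.4952.
Equity: weight = 64.9952/100.4952 = 0.6467; cost = 19.5446%.
Preferred: weight = 2.4/100.4952 = 0.0239; cost = 7.1597%.
Mortgage bonds: weight = 33.1/100.4952 = 0.3294; after-tax cost = 4.59% × (1 − 17%) = 3.8097%.
WACC = 0.6467 × 19.5446% + 0.0239 × 7.1597% + 0.3294 × 3.8097% = 14.0662%.

14.07%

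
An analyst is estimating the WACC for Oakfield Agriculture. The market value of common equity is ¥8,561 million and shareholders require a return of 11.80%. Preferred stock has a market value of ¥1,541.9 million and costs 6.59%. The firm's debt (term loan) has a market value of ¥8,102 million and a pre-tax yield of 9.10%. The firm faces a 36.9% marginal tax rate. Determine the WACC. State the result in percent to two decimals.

8.66%

Total capital V = 8561 + 1541.9 + 8102 = 18204.9.
Equity: weight = 8561/18204.9 = 0.4703; cost = 11.8%.
Preferred: weight = 1541.9/18204.9 = 0.0847; cost = 6.59%.
Term loan: weight = 8102/18204.9 = 0.4450; after-tax cost = 9.1% × (1 − 36.9%) = 5.7421%.
WACC = 0.4703 × 11.8000% + 0.0847 × 6.5900% + 0.4450 × 5.7421% = 8.6627%.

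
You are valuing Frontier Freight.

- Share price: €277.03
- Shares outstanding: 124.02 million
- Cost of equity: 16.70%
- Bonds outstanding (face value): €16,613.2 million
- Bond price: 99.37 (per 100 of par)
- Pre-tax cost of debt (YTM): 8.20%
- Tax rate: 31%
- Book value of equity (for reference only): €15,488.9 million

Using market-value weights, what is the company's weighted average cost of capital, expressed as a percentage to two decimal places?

13.12%

Market value of equity E = 277.03 × 124.02m = 34357.2606m. Market value of debt D = 16613.2m × 99.37/100 = 16508.53684m.
Total capital V = 34357.2606 + 16508.53684 = 50865.79744.
Equity: weight = 34357.2606/50865.79744 = 0.6754; cost = 16.7%.
Bonds outstanding: weight = 16508.53684/50865.79744 = 0.3246; after-tax cost = 8.2% × (1 − 31%) = 5.6580%.
WACC = 0.6754 × 16.7000% + 0.3246 × 5.6580% = 13.1163%.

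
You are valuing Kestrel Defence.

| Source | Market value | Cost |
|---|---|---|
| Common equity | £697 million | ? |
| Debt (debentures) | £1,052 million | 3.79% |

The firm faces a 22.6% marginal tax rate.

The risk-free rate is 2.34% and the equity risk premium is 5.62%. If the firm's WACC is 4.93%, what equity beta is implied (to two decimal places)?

1.00

Total capital V = 697 + 1052 = 1749.
Equity weight = 697/1749 = 0.3985.
Debentures weight = 1052/1749 = 0.6015.
Debt contribution = 0.6015 × 3.79% × (1 − 22.6%) = 1.7644%.
Required equity contribution = 4.93% − 1.7644% = 3.1656%  ⇒  Re = 7.9434%.
CAPM: 7.9434% = 2.34% + β × 5.62%  ⇒  β = 0.9971.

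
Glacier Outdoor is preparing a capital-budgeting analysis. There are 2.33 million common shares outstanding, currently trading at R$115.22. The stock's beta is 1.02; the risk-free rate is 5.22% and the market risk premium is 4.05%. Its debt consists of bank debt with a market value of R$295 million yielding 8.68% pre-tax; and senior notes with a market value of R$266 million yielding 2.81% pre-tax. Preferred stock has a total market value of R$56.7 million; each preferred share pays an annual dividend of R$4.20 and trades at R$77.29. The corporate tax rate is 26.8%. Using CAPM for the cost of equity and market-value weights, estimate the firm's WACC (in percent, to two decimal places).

Cost of equity via CAPM: Re = 5.22% + 1.02 × 4.05% = 9.3510%.
Cost of preferred: Rp = 4.2 / 77.29 = 5.4341%.
Market value of equity E = 115.22 × 2.33m = 268.4626m.
Total capital V = 268.4626 + 56.7 + 295 + 266 = 886.1626.
Equity: weight = 268.4626/886.1626 = 0.3029; cost = 9.351%.
Preferred: weight = 56.7/886.1626 = 0.0640; cost = 5.4341%.
Bank debt: weight = 295/886.1626 = 0.3329; after-tax cost = 8.68% × (1 − 26.8%) = 6.3538%.
Senior notes: weight = 266/886.1626 = 0.3002; after-tax cost = 2.81% × (1 − 26.8%) = 2.0569%.
WACC = 0.3029 × 9.3510% + 0.0640 × 5.4341% + 0.3329 × 6.3538% + 0.3002 × 2.0569% = 5.9131%.

5.91%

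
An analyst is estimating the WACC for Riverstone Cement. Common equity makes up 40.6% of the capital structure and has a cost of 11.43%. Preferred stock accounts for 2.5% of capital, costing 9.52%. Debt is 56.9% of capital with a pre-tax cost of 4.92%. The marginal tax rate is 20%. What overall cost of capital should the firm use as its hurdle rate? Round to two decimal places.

7.12%

After-tax cost of debt = 4.92% × (1 − 20%) = 3.9360%.
WACC = 0.406 × 11.4300% + 0.025 × 9.5200% + 0.569 × 3.9360% = 7.1182%.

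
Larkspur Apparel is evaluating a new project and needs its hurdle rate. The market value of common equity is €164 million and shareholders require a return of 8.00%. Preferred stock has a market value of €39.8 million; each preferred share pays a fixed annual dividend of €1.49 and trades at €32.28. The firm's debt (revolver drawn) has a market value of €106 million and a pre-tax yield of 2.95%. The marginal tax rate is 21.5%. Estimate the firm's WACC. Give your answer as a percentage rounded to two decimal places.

Cost of preferred: Rp = 1.49 / 32.28 = 4.6159%.
Total capital V = 164 + 39.8 + 106 = 309.8.
Equity: weight = 164/309.8 = 0.5294; cost = 8%.
Preferred: weight = 39.8/309.8 = 0.1285; cost = 4.6159%.
Revolver drawn: weight = 106/309.8 = 0.3422; after-tax cost = 2.95% × (1 − 21.5%) = 2.3158%.
WACC = 0.5294 × 8.0000% + 0.1285 × 4.6159% + 0.3422 × 2.3158% = 5.6203%.

5.62%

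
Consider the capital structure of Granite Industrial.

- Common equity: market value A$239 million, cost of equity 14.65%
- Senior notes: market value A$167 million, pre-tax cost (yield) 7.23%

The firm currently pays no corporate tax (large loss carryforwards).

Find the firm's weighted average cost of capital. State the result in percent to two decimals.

Total capital V = 239 + 167 = 406.
Equity: weight = 239/406 = 0.5887; cost = 14.65%.
Senior notes: weight = 167/406 = 0.4113; after-tax cost = 7.23% × (1 − 0%) = 7.2300%.
WACC = 0.5887 × 14.6500% + 0.4113 × 7.2300% = 11.5979%.

11.60%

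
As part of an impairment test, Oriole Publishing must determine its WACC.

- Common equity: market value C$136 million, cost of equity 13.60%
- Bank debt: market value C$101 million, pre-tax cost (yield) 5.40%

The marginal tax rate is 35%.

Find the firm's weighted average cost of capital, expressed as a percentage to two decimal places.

Total capital V = 136 + 101 = 237.
Equity: weight = 136/237 = 0.5738; cost = 13.6%.
Bank debt: weight = 101/237 = 0.4262; after-tax cost = 5.4% × (1 − 35%) = 3.5100%.
WACC = 0.5738 × 13.6000% + 0.4262 × 3.5100% = 9.3000%.

9.30%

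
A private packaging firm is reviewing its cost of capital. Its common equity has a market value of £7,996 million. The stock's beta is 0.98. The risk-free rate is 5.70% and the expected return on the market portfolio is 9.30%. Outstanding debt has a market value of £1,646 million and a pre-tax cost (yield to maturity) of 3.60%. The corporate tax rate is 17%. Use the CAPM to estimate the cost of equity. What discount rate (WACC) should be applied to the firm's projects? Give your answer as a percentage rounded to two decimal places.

Market risk premium = 9.3% − 5.7% = 3.6%.
Cost of equity via CAPM: Re = 5.7% + 0.98 × 3.6% = 9.2280%.
Total capital V = 7996 + 1646 = 9642.
Equity: weight = 7996/9642 = 0.8293; cost = 9.228%.
Debt: weight = 1646/9642 = 0.1707; after-tax cost = 3.6% × (1 − 17%) = 2.9880%.
WACC = 0.8293 × 9.2280% + 0.1707 × 2.9880% = 8.1628%.

8.16%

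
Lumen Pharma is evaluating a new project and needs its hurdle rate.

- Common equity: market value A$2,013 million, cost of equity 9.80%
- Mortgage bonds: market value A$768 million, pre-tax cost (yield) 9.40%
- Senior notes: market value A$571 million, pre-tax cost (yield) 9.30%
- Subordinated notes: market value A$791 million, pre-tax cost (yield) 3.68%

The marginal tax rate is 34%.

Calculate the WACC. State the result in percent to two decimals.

7.22%

Total capital V = 2013 + 768 + 571 + 791 = 4143.
Equity: weight = 2013/4143 = 0.4859; cost = 9.8%.
Mortgage bonds: weight = 768/4143 = 0.1854; after-tax cost = 9.4% × (1 − 34%) = 6.2040%.
Senior notes: weight = 571/4143 = 0.1378; after-tax cost = 9.3% × (1 − 34%) = 6.1380%.
Subordinated notes: weight = 791/4143 = 0.1909; after-tax cost = 3.68% × (1 − 34%) = 2.4288%.
WACC = 0.4859 × 9.8000% + 0.1854 × 6.2040% + 0.1378 × 6.1380% + 0.1909 × 2.4288% = 7.2213%.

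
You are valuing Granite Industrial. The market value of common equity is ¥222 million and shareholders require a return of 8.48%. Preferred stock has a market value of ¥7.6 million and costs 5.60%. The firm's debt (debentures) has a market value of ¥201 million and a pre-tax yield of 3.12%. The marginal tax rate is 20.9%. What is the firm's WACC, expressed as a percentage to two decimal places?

Total capital V = 222 + 7.6 + 201 = 430.6.
Equity: weight = 222/430.6 = 0.5156; cost = 8.48%.
Preferred: weight = 7.6/430.6 = 0.0176; cost = 5.6%.
Debentures: weight = 201/430.6 = 0.4668; after-tax cost = 3.12% × (1 − 20.9%) = 2.4679%.
WACC = 0.5156 × 8.4800% + 0.0176 × 5.6000% + 0.4668 × 2.4679% = 5.6228%.

5.62%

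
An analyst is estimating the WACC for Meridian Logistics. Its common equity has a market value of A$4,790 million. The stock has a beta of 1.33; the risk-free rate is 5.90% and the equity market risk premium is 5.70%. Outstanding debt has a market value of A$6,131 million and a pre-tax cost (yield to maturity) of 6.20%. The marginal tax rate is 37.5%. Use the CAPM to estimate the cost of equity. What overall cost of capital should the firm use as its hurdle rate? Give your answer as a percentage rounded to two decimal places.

8.09%

Cost of equity via CAPM: Re = 5.9% + 1.33 × 5.7% = 13.4810%.
Total capital V = 4790 + 6131 = 10921.
Equity: weight = 4790/10921 = 0.4386; cost = 13.481%.
Debt: weight = 6131/10921 = 0.5614; after-tax cost = 6.2% × (1 − 37.5%) = 3.8750%.
WACC = 0.4386 × 13.4810% + 0.5614 × 3.8750% = 8.0882%.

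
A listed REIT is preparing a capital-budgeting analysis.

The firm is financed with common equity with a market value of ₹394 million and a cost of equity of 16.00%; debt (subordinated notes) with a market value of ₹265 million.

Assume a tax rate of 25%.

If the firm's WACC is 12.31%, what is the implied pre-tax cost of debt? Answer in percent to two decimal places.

9.10%

Total capital V = 394 + 265 = 659.
Equity weight = 394/659 = 0.5979.
Subordinated notes weight = 265/659 = 0.4021.
Equity contribution = 0.5979 × 16% = 9.5660%.
Remaining for debt = 12.31% − 9.5660% = 2.7440%.
Rd × (1 − 25%) × 0.4021 = 2.7440%  ⇒  Rd = 9.0983%.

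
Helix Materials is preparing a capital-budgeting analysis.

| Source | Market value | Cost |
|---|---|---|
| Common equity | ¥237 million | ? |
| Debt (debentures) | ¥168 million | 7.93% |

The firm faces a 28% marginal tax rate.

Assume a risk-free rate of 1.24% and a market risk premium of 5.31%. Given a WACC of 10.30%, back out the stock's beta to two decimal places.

2.32

Total capital V = 237 + 168 = 405.
Equity weight = 237/405 = 0.5852.
Debentures weight = 168/405 = 0.4148.
Debt contribution = 0.4148 × 7.93% × (1 − 28%) = 2.3684%.
Required equity contribution = 10.3% − 2.3684% = 7.9316%  ⇒  Re = 13.5540%.
CAPM: 13.5540% = 1.24% + β × 5.31%  ⇒  β = 2.3190.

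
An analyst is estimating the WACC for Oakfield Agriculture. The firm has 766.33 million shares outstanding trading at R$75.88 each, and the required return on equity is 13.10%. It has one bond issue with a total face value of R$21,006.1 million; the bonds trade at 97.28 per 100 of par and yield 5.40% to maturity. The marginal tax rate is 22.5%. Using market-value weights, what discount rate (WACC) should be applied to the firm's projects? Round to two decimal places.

10.78%

Market value of equity E = 75.88 × 766.33m = 58149.1204m. Market value of debt D = 21006.1m × 97.28/100 = 20434.73408m.
Total capital V = 58149.1204 + 20434.73408 = 78583.85448.
Equity: weight = 58149.1204/78583.85448 = 0.7400; cost = 13.1%.
Bonds outstanding: weight = 20434.73408/78583.85448 = 0.2600; after-tax cost = 5.4% × (1 − 22.5%) = 4.1850%.
WACC = 0.7400 × 13.1000% + 0.2600 × 4.1850% = 10.7818%.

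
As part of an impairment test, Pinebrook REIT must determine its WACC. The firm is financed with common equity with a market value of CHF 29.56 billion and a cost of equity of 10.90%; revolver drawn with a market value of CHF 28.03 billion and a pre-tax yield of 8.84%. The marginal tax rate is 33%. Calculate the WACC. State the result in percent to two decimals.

Total capital V = 29.56 + 28.03 = 57.59.
Equity: weight = 29.56/57.59 = 0.5133; cost = 10.9%.
Revolver drawn: weight = 28.03/57.59 = 0.4867; after-tax cost = 8.84% × (1 − 33%) = 5.9228%.
WACC = 0.5133 × 10.9000% + 0.4867 × 5.9228% = 8.4775%.

8.48%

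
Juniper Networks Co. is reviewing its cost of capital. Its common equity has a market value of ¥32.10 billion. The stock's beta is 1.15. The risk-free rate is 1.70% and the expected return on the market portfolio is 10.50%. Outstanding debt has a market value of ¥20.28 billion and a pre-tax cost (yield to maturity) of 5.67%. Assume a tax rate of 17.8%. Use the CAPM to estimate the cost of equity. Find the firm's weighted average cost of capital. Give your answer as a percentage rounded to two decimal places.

9.05%

Market risk premium = 10.5% − 1.7% = 8.8%.
Cost of equity via CAPM: Re = 1.7% + 1.15 × 8.8% = 11.8200%.
Total capital V = 32.1 + 20.28 = 52.38.
Equity: weight = 32.1/52.38 = 0.6128; cost = 11.82%.
Debt: weight = 20.28/52.38 = 0.3872; after-tax cost = 5.67% × (1 − 17.8%) = 4.6607%.
WACC = 0.6128 × 11.8200% + 0.3872 × 4.6607% = 9.0481%.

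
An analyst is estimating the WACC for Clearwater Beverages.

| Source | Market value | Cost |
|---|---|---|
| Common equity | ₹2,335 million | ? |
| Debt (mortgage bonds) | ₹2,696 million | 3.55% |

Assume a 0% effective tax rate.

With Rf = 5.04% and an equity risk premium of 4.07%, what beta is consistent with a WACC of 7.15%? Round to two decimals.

1.54

Total capital V = 2335 + 2696 = 5031.
Equity weight = 2335/5031 = 0.4641.
Mortgage bonds weight = 2696/5031 = 0.5359.
Debt contribution = 0.5359 × 3.55% × (1 − 0%) = 1.9024%.
Required equity contribution = 7.15% − 1.9024% = 5.2476%  ⇒  Re = 11.3066%.
CAPM: 11.3066% = 5.04% + β × 4.07%  ⇒  β = 1.5397.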